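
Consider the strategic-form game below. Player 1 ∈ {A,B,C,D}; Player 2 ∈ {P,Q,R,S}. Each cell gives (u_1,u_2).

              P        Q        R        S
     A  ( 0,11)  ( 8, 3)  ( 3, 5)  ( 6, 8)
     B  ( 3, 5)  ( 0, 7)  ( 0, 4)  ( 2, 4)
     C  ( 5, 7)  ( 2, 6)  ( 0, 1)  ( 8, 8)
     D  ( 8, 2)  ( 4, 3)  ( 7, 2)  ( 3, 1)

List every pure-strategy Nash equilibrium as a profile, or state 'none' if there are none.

(A,P): not NE [P1→D gives 8>0]
(A,Q): not NE [P2→P gives 11>3]
(A,R): not NE [P1→D gives 7>3; P2→P gives 11>5]
(A,S): not NE [P1→C gives 8>6; P2→P gives 11>8]
(B,P): not NE [P1→D gives 8>3; P2→Q gives 7>5]
(B,Q): not NE [P1→A gives 8>0]
(B,R): not NE [P1→D gives 7>0; P2→Q gives 7>4]
(B,S): not NE [P1→C gives 8>2; P2→Q gives 7>4]
(C,P): not NE [P1→D gives 8>5; P2→S gives 8>7]
(C,Q): not NE [P1→A gives 8>2; P2→S gives 8>6]
(C,R): not NE [P1→D gives 7>0; P2→S gives 8>1]
(C,S): NE
(D,P): not NE [P2→Q gives 3>2]
(D,Q): not NE [P1→A gives 8>4]
(D,R): not NE [P2→Q gives 3>2]
(D,S): not NE [P1→C gives 8>3; P2→Q gives 3>1]

Nash profiles: (C,S)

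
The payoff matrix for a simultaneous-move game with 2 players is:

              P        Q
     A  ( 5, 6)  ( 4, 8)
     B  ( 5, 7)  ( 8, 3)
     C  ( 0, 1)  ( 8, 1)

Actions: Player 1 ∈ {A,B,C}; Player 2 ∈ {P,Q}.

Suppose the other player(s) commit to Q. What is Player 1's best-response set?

u_1(A vs Q) = 4
u_1(B vs Q) = 8
u_1(C vs Q) = 8
max payoff 8 at {B,C}

BR_1 = {B,C}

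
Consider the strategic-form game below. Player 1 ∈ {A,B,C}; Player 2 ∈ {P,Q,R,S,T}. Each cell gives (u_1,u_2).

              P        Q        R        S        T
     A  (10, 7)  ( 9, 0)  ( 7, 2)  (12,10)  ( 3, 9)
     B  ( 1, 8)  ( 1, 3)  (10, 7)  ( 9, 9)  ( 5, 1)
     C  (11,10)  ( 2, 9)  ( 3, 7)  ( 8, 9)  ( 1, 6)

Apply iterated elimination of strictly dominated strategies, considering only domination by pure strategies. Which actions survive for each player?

P2 drop Q (P beats it: A:7>0 B:8>3 C:10>9)
P2 drop R (P beats it: A:7>2 B:8>7 C:10>7)
P2 drop T (S beats it: A:10>9 B:9>1 C:9>6)
P1 drop B (A beats it: P:10>1 S:12>9)
P1→{A,C} P2→{P,S}

Survivors P1:{A,C} P2:{P,S}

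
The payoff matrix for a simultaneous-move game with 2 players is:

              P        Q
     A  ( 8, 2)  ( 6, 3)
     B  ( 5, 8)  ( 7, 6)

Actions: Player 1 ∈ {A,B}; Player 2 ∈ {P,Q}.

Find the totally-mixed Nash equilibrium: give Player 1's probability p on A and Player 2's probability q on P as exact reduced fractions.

P1 indiff ⇒ q·8+(1-q)·6 = q·5+(1-q)·7 ⇒ q(3) = (1-q)(1) ⇒ q = 1/4
P2 indiff ⇒ p·2+(1-p)·8 = p·3+(1-p)·6 ⇒ p(-1) = (1-p)(-2) ⇒ p = 2/3

P1 mixes 2/3 on A; P2 mixes 1/4 on P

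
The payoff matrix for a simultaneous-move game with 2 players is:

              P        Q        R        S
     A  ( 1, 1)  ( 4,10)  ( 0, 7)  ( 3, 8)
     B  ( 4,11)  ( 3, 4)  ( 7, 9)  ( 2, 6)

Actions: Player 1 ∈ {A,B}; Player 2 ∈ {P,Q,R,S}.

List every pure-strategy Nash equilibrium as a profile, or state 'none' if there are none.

(A,P): not NE [P1→B gives 4>1; P2→Q gives 10>1]
(A,Q): NE
(A,R): not NE [P1→B gives 7>0; P2→Q gives 10>7]
(A,S): not NE [P2→Q gives 10>8]
(B,P): NE
(B,Q): not NE [P1→A gives 4>3; P2→P gives 11>4]
(B,R): not NE [P2→P gives 11>9]
(B,S): not NE [P1→A gives 3>2; P2→P gives 11>6]

NE set: (A,Q), (B,P)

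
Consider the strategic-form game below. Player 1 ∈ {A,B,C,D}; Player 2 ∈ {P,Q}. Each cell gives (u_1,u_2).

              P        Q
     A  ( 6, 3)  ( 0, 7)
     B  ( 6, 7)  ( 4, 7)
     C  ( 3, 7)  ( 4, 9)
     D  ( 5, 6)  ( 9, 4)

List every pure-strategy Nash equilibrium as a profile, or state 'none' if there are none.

(A,P): not NE [P2→Q gives 7>3]
(A,Q): not NE [P1→D gives 9>0]
(B,P): NE
(B,Q): not NE [P1→D gives 9>4]
(C,P): not NE [P1→B gives 6>3; P2→Q gives 9>7]
(C,Q): not NE [P1→D gives 9>4]
(D,P): not NE [P1→B gives 6>5]
(D,Q): not NE [P2→P gives 6>4]

NE set: (B,P)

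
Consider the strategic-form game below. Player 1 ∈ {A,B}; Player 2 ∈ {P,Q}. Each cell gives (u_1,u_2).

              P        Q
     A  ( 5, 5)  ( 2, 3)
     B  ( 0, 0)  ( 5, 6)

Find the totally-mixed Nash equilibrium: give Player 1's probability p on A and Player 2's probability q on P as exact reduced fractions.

(p,q) = (3/4, 3/8)

P1 indiff ⇒ q·5+(1-q)·2 = q·0+(1-q)·5 ⇒ q(5) = (1-q)(3) ⇒ q = 3/8
P2 indiff ⇒ p·5+(1-p)·0 = p·3+(1-p)·6 ⇒ p(2) = (1-p)(6) ⇒ p = 3/4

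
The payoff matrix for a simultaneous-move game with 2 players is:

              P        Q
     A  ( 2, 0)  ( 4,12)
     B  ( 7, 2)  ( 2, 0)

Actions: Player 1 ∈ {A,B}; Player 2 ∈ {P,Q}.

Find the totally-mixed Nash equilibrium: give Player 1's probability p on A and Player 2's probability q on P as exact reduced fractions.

P1 indiff ⇒ q·2+(1-q)·4 = q·7+(1-q)·2 ⇒ q(-5) = (1-q)(-2) ⇒ q = 2/7
P2 indiff ⇒ p·0+(1-p)·2 = p·12+(1-p)·0 ⇒ p(-12) = (1-p)(-2) ⇒ p = 1/7

p=1/7, q=2/7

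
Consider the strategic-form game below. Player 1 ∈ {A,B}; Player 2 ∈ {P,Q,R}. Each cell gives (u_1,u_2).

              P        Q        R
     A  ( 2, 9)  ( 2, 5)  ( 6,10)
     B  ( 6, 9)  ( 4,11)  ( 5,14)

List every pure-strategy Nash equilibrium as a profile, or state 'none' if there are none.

(A,P): not NE [P1→B gives 6>2; P2→R gives 10>9]
(A,Q): not NE [P1→B gives 4>2; P2→R gives 10>5]
(A,R): NE
(B,P): not NE [P2→R gives 14>9]
(B,Q): not NE [P2→R gives 14>11]
(B,R): not NE [P1→A gives 6>5]

Nash profiles: (A,R)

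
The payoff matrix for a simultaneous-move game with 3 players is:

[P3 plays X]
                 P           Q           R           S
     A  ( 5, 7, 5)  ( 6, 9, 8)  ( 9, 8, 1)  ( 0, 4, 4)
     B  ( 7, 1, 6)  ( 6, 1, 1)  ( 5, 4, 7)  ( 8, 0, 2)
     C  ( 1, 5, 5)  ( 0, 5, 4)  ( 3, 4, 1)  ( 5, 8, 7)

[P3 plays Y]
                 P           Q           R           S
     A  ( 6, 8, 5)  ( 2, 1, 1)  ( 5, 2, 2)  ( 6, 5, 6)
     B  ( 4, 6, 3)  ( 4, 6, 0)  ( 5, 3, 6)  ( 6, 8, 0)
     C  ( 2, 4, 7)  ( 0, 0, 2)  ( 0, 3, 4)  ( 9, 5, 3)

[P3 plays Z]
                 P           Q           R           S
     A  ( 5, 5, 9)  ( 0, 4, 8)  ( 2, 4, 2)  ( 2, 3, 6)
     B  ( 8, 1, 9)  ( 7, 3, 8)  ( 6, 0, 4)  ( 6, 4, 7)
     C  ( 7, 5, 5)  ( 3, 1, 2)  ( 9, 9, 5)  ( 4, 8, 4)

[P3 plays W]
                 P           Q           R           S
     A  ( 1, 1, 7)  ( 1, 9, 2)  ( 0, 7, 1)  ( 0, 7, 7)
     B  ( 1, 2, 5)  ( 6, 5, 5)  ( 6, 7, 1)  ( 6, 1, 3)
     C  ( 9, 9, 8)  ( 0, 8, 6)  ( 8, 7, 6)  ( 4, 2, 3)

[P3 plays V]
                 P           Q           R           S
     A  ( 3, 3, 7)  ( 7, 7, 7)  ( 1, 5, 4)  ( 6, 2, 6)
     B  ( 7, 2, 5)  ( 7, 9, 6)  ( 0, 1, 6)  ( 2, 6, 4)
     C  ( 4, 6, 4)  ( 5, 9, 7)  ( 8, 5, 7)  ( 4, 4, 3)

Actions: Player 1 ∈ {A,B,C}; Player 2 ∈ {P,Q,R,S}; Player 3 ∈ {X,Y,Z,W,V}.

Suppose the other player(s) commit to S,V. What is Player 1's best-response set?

u_1(A vs S,V) = 6
u_1(B vs S,V) = 2
u_1(C vs S,V) = 4
max payoff 6 at {A}

P1 best: {A}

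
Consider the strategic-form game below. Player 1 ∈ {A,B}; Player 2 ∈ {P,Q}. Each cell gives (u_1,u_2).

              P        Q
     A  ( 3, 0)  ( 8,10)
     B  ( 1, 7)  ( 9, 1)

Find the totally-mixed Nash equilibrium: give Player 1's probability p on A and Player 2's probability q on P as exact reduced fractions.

P1 indiff ⇒ q·3+(1-q)·8 = q·1+(1-q)·9 ⇒ q(2) = (1-q)(1) ⇒ q = 1/3
P2 indiff ⇒ p·0+(1-p)·7 = p·10+(1-p)·1 ⇒ p(-10) = (1-p)(-6) ⇒ p = 3/8

P1 mixes 3/8 on A; P2 mixes 1/3 on P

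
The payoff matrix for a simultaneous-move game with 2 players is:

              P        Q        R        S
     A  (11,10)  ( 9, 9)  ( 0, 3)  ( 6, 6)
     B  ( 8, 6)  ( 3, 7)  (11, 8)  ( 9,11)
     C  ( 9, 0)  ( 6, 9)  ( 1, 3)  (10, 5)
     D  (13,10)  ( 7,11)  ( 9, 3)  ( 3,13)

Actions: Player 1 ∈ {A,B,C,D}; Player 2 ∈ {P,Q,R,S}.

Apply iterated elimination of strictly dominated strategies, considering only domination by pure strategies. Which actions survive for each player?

Remaining: P1:{A,C,D} P2:{P,Q,S}

P2 drop R (S beats it: A:6>3 B:11>8 C:5>3 D:13>3)
P1 drop B (C beats it: P:9>8 Q:6>3 S:10>9)
P1→{A,C,D} P2→{P,Q,S}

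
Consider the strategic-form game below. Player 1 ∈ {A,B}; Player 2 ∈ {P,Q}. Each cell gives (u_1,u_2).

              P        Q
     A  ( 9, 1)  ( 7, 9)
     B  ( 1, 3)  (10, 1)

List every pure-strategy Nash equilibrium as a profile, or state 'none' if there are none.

Equilibria: none

(A,P): not NE [P2→Q gives 9>1]
(A,Q): not NE [P1→B gives 10>7]
(B,P): not NE [P1→A gives 9>1]
(B,Q): not NE [P2→P gives 3>1]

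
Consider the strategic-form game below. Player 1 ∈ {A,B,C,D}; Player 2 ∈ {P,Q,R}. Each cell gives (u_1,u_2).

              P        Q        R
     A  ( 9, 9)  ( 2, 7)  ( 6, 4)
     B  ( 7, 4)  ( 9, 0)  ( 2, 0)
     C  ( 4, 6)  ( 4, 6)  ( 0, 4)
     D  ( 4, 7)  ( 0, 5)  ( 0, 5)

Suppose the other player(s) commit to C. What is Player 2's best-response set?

u_2(P vs C) = 6
u_2(Q vs C) = 6
u_2(R vs C) = 4
max payoff 6 at {P,Q}

argmax u_2 = {P,Q}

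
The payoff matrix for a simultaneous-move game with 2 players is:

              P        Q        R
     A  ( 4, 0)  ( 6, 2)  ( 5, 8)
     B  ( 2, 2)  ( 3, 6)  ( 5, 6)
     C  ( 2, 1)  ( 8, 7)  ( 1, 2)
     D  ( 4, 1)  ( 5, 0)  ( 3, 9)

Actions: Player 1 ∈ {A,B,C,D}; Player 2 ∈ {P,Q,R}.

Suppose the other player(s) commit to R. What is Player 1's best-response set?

argmax u_1 = {A,B}

u_1(A vs R) = 5
u_1(B vs R) = 5
u_1(C vs R) = 1
u_1(D vs R) = 3
max payoff 5 at {A,B}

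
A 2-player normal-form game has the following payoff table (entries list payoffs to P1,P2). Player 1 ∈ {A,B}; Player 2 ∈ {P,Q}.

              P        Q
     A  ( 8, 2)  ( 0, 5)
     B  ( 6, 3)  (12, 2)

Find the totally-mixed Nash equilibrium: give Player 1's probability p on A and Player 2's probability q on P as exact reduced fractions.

p=1/4, q=6/7

P1 indiff ⇒ q·8+(1-q)·0 = q·6+(1-q)·12 ⇒ q(2) = (1-q)(12) ⇒ q = 6/7
P2 indiff ⇒ p·2+(1-p)·3 = p·5+(1-p)·2 ⇒ p(-3) = (1-p)(-1) ⇒ p = 1/4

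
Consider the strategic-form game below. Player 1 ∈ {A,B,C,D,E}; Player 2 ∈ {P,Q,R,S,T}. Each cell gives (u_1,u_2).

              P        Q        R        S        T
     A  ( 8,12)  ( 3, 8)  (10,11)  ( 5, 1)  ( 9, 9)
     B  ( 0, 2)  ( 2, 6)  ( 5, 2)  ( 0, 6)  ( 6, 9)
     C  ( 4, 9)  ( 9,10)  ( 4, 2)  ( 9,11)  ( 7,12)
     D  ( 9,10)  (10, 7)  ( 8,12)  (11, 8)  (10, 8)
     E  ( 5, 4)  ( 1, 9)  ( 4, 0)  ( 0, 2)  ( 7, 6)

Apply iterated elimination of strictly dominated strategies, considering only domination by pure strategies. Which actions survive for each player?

Remaining: P1:{A,D} P2:{P,R}

P1 drop B (A beats it: P:8>0 Q:3>2 R:10>5 S:5>0 T:9>6)
P1 drop C (D beats it: P:9>4 Q:10>9 R:8>4 S:11>9 T:10>7)
P1 drop E (A beats it: P:8>5 Q:3>1 R:10>4 S:5>0 T:9>7)
P2 drop Q (P beats it: A:12>8 D:10>7)
P2 drop S (P beats it: A:12>1 D:10>8)
P2 drop T (P beats it: A:12>9 D:10>8)
P1→{A,D} P2→{P,R}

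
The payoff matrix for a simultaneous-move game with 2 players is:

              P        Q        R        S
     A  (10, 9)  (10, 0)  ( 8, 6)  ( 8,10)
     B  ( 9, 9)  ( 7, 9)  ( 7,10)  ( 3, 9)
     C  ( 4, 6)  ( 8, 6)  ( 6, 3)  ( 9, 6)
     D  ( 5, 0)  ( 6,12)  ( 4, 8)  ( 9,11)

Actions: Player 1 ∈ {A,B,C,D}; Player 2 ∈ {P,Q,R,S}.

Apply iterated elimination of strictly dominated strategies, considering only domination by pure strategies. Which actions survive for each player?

Remaining: P1:{A,C,D} P2:{P,Q,S}

P1 drop B (A beats it: P:10>9 Q:10>7 R:8>7 S:8>3)
P2 drop R (S beats it: A:10>6 C:6>3 D:11>8)
P1→{A,C,D} P2→{P,Q,S}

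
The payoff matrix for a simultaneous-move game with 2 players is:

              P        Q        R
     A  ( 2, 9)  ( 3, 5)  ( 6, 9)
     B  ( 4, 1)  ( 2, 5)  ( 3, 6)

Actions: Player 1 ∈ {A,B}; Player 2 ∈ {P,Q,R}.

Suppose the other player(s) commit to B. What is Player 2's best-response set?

argmax u_2 = {R}

u_2(P vs B) = 1
u_2(Q vs B) = 5
u_2(R vs B) = 6
max payoff 6 at {R}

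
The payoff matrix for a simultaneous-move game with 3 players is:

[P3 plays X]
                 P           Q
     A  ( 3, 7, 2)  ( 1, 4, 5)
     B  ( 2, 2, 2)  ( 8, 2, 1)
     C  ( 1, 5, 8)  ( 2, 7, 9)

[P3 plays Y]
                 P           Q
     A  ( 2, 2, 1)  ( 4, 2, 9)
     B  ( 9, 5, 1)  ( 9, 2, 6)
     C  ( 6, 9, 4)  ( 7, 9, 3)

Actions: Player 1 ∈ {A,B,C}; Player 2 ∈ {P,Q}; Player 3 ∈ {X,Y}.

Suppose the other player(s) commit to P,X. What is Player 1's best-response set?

argmax u_1 = {A}

u_1(A vs P,X) = 3
u_1(B vs P,X) = 2
u_1(C vs P,X) = 1
max payoff 3 at {A}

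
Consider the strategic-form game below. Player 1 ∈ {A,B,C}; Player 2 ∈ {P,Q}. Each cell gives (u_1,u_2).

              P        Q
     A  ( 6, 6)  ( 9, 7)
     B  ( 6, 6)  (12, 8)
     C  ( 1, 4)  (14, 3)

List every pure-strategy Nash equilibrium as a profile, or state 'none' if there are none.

(A,P): not NE [P2→Q gives 7>6]
(A,Q): not NE [P1→C gives 14>9]
(B,P): not NE [P2→Q gives 8>6]
(B,Q): not NE [P1→C gives 14>12]
(C,P): not NE [P1→B gives 6>1]
(C,Q): not NE [P2→P gives 4>3]

PSNE: ∅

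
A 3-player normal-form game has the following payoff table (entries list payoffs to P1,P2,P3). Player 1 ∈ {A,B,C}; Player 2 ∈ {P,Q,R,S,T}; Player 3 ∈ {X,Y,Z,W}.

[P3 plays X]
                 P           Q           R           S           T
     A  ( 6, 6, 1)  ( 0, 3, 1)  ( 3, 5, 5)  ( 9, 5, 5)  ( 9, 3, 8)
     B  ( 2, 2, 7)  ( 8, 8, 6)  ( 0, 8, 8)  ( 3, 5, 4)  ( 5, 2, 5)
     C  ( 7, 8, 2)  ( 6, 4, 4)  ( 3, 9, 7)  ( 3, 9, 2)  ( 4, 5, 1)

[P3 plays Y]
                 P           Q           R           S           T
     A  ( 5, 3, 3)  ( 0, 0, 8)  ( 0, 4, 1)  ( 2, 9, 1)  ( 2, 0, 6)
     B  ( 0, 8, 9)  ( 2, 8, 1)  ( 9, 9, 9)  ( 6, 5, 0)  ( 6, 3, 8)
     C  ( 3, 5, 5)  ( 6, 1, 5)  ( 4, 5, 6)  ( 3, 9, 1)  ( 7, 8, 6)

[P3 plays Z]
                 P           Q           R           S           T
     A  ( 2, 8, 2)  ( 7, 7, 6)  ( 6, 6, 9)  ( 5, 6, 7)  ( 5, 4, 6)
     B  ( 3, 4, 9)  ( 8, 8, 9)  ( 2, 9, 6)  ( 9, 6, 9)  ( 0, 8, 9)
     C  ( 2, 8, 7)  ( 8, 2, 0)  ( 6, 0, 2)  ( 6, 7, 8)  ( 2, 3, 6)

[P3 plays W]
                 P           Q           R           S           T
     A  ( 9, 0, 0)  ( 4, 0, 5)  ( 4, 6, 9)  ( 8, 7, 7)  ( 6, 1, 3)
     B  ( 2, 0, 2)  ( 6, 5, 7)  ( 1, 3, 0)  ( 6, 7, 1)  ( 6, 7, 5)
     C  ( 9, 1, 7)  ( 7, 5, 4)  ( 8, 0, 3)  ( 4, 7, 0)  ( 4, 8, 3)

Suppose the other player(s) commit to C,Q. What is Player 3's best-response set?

u_3(X vs C,Q) = 4
u_3(Y vs C,Q) = 5
u_3(Z vs C,Q) = 0
u_3(W vs C,Q) = 4
max payoff 5 at {Y}

BR_3 = {Y}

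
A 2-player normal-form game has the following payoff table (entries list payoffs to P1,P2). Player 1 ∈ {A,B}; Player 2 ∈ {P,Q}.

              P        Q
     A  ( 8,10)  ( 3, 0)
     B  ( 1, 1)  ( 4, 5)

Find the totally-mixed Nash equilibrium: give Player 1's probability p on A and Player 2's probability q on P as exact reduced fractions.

(p,q) = (2/7, 1/8)

P1 indiff ⇒ q·8+(1-q)·3 = q·1+(1-q)·4 ⇒ q(7) = (1-q)(1) ⇒ q = 1/8
P2 indiff ⇒ p·10+(1-p)·1 = p·0+(1-p)·5 ⇒ p(10) = (1-p)(4) ⇒ p = 2/7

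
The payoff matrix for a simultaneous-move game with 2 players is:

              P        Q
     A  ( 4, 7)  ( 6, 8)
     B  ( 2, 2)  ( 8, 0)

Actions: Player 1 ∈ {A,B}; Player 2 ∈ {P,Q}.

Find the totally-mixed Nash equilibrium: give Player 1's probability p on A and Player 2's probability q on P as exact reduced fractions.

P1 indiff ⇒ q·4+(1-q)·6 = q·2+(1-q)·8 ⇒ q(2) = (1-q)(2) ⇒ q = 1/2
P2 indiff ⇒ p·7+(1-p)·2 = p·8+(1-p)·0 ⇒ p(-1) = (1-p)(-2) ⇒ p = 2/3

(p,q) = (2/3, 1/2)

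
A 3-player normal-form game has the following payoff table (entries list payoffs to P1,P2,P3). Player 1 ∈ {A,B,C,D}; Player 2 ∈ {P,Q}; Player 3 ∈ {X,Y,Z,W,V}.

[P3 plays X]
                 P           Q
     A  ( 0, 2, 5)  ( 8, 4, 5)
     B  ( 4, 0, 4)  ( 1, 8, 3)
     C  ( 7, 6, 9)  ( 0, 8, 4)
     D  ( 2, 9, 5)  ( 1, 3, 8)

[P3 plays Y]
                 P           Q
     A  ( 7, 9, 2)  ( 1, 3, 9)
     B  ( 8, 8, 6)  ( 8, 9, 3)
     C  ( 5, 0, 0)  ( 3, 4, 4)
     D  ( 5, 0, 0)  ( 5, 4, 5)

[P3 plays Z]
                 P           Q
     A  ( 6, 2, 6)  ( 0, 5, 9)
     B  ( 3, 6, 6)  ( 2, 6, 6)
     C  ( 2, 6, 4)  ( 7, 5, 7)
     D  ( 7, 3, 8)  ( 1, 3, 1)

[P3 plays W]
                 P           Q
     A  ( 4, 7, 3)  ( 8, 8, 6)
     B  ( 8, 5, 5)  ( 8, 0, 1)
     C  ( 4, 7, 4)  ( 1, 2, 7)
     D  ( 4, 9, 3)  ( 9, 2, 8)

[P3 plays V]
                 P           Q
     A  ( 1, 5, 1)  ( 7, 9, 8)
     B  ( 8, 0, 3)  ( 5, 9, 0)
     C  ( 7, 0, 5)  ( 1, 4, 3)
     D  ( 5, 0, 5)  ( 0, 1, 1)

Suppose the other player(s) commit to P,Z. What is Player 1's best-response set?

u_1(A vs P,Z) = 6
u_1(B vs P,Z) = 3
u_1(C vs P,Z) = 2
u_1(D vs P,Z) = 7
max payoff 7 at {D}

BR_1 = {D}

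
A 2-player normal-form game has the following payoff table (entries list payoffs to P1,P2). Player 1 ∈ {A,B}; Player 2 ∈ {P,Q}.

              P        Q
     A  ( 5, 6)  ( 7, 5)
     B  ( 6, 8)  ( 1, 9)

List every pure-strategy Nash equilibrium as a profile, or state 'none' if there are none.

Equilibria: none

(A,P): not NE [P1→B gives 6>5]
(A,Q): not NE [P2→P gives 6>5]
(B,P): not NE [P2→Q gives 9>8]
(B,Q): not NE [P1→A gives 7>1]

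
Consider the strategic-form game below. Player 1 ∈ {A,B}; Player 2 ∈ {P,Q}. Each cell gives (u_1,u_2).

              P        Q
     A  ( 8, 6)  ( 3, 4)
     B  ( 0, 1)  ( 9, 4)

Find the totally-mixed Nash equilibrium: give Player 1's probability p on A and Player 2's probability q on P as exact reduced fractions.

P1 indiff ⇒ q·8+(1-q)·3 = q·0+(1-q)·9 ⇒ q(8) = (1-q)(6) ⇒ q = 3/7
P2 indiff ⇒ p·6+(1-p)·1 = p·4+(1-p)·4 ⇒ p(2) = (1-p)(3) ⇒ p = 3/5

p=3/5, q=3/7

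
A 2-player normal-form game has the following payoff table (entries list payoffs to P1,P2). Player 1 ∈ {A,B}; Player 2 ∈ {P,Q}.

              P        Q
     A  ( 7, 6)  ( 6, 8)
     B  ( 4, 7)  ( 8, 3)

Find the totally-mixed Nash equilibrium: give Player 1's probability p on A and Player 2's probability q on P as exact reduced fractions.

p=2/3, q=2/5

P1 indiff ⇒ q·7+(1-q)·6 = q·4+(1-q)·8 ⇒ q(3) = (1-q)(2) ⇒ q = 2/5
P2 indiff ⇒ p·6+(1-p)·7 = p·8+(1-p)·3 ⇒ p(-2) = (1-p)(-4) ⇒ p = 2/3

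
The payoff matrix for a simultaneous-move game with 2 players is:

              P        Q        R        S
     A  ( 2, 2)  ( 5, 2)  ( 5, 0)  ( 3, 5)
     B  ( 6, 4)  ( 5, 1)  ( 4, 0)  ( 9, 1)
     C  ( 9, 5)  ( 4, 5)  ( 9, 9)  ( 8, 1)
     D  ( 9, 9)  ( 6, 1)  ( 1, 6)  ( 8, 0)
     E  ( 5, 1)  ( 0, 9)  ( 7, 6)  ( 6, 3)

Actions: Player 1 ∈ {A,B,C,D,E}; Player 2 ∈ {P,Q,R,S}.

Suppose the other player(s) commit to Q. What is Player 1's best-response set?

u_1(A vs Q) = 5
u_1(B vs Q) = 5
u_1(C vs Q) = 4
u_1(D vs Q) = 6
u_1(E vs Q) = 0
max payoff 6 at {D}

argmax u_1 = {D}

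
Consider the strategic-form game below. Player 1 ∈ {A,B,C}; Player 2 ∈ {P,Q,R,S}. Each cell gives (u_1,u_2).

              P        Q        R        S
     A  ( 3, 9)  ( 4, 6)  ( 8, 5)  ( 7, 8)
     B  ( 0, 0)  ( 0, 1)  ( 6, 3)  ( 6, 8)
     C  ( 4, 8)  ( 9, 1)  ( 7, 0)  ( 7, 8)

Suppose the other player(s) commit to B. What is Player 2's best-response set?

argmax u_2 = {S}

u_2(P vs B) = 0
u_2(Q vs B) = 1
u_2(R vs B) = 3
u_2(S vs B) = 8
max payoff 8 at {S}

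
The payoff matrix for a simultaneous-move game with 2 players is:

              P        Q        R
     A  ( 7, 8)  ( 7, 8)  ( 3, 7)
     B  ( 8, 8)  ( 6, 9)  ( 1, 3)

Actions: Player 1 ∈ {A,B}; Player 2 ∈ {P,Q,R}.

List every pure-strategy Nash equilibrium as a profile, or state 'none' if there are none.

(A,P): not NE [P1→B gives 8>7]
(A,Q): NE
(A,R): not NE [P2→Q gives 8>7]
(B,P): not NE [P2→Q gives 9>8]
(B,Q): not NE [P1→A gives 7>6]
(B,R): not NE [P1→A gives 3>1; P2→Q gives 9>3]

NE set: (A,Q)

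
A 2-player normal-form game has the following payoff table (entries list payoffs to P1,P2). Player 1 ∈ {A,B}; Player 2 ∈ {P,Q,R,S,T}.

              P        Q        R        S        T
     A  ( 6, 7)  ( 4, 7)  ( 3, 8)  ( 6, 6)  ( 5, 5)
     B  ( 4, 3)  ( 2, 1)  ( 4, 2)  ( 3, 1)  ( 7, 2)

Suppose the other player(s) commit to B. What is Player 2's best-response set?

u_2(P vs B) = 3
u_2(Q vs B) = 1
u_2(R vs B) = 2
u_2(S vs B) = 1
u_2(T vs B) = 2
max payoff 3 at {P}

BR_2 = {P}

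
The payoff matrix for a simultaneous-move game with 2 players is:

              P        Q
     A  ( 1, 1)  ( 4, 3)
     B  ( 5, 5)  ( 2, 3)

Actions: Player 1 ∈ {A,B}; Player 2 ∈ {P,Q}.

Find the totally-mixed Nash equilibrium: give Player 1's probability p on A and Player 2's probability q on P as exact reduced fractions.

P1 indiff ⇒ q·1+(1-q)·4 = q·5+(1-q)·2 ⇒ q(-4) = (1-q)(-2) ⇒ q = 1/3
P2 indiff ⇒ p·1+(1-p)·5 = p·3+(1-p)·3 ⇒ p(-2) = (1-p)(-2) ⇒ p = 1/2

(p,q) = (1/2, 1/3)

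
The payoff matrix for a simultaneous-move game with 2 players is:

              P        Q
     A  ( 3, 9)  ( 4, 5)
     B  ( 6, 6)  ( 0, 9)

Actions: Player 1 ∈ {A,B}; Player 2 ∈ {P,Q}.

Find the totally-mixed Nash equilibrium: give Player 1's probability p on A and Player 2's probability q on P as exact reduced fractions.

P1 indiff ⇒ q·3+(1-q)·4 = q·6+(1-q)·0 ⇒ q(-3) = (1-q)(-4) ⇒ q = 4/7
P2 indiff ⇒ p·9+(1-p)·6 = p·5+(1-p)·9 ⇒ p(4) = (1-p)(3) ⇒ p = 3/7

P1 mixes 3/7 on A; P2 mixes 4/7 on P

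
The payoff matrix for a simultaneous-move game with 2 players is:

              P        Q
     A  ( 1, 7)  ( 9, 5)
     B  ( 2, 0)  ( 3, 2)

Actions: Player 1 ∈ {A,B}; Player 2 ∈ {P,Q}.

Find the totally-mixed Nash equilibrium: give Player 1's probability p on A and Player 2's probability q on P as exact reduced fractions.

P1 indiff ⇒ q·1+(1-q)·9 = q·2+(1-q)·3 ⇒ q(-1) = (1-q)(-6) ⇒ q = 6/7
P2 indiff ⇒ p·7+(1-p)·0 = p·5+(1-p)·2 ⇒ p(2) = (1-p)(2) ⇒ p = 1/2

p=1/2, q=6/7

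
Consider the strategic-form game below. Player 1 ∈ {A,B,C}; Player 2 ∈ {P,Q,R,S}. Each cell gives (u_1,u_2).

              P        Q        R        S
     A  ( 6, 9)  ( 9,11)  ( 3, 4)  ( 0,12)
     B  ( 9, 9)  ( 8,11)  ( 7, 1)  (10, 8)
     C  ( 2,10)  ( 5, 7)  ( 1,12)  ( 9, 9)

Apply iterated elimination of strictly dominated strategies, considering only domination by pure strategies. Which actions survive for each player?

P1 drop C (B beats it: P:9>2 Q:8>5 R:7>1 S:10>9)
P2 drop P (Q beats it: A:11>9 B:11>9)
P2 drop R (Q beats it: A:11>4 B:11>1)
P1→{A,B} P2→{Q,S}

Survivors P1:{A,B} P2:{Q,S}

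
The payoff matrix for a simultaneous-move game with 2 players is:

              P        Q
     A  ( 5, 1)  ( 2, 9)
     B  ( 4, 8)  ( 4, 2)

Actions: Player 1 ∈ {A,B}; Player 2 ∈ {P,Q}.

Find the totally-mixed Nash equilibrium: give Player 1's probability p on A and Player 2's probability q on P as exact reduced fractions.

P1 indiff ⇒ q·5+(1-q)·2 = q·4+(1-q)·4 ⇒ q(1) = (1-q)(2) ⇒ q = 2/3
P2 indiff ⇒ p·1+(1-p)·8 = p·9+(1-p)·2 ⇒ p(-8) = (1-p)(-6) ⇒ p = 3/7

P1 mixes 3/7 on A; P2 mixes 2/3 on P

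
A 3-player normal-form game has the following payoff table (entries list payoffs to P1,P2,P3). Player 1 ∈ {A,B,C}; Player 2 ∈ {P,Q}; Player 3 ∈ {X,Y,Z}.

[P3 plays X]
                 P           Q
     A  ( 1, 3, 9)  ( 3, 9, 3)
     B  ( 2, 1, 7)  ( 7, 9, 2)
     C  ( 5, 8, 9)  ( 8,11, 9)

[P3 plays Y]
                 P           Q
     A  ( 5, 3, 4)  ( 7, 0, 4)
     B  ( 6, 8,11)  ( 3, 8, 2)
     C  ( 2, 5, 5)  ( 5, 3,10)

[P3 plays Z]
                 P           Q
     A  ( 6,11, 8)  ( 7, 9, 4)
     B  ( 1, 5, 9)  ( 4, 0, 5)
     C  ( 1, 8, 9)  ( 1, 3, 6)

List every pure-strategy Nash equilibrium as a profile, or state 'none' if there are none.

(A,P,X): not NE [P1→C gives 5>1; P2→Q gives 9>3]
(A,P,Y): not NE [P1→B gives 6>5; P3→X gives 9>4]
(A,P,Z): not NE [P3→X gives 9>8]
(A,Q,X): not NE [P1→C gives 8>3; P3→Z gives 4>3]
(A,Q,Y): not NE [P2→P gives 3>0]
(A,Q,Z): not NE [P2→P gives 11>9]
(B,P,X): not NE [P1→C gives 5>2; P2→Q gives 9>1; P3→Y gives 11>7]
(B,P,Y): NE
(B,P,Z): not NE [P1→A gives 6>1; P3→Y gives 11>9]
(B,Q,X): not NE [P1→C gives 8>7; P3→Z gives 5>2]
(B,Q,Y): not NE [P1→A gives 7>3; P3→Z gives 5>2]
(B,Q,Z): not NE [P1→A gives 7>4; P2→P gives 5>0]
(C,P,X): not NE [P2→Q gives 11>8]
(C,P,Y): not NE [P1→B gives 6>2; P3→Z gives 9>5]
(C,P,Z): not NE [P1→A gives 6>1]
(C,Q,X): not NE [P3→Y gives 10>9]
(C,Q,Y): not NE [P1→A gives 7>5; P2→P gives 5>3]
(C,Q,Z): not NE [P1→A gives 7>1; P2→P gives 8>3; P3→Y gives 10>6]

NE set: (B,P,Y)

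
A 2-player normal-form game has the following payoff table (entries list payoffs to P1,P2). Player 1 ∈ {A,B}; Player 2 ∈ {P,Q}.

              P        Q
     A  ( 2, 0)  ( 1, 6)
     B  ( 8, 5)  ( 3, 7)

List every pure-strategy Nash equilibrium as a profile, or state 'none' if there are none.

(A,P): not NE [P1→B gives 8>2; P2→Q gives 6>0]
(A,Q): not NE [P1→B gives 3>1]
(B,P): not NE [P2→Q gives 7>5]
(B,Q): NE

NE set: (B,Q)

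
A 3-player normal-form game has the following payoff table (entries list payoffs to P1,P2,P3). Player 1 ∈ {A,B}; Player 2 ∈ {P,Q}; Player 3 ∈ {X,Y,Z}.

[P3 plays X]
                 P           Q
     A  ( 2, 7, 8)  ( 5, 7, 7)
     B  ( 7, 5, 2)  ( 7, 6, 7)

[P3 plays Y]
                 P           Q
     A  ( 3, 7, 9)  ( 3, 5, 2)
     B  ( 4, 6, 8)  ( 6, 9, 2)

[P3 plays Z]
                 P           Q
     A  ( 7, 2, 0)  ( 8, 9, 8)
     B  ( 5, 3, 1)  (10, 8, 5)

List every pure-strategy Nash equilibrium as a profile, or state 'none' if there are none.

(A,P,X): not NE [P1→B gives 7>2; P3→Y gives 9>8]
(A,P,Y): not NE [P1→B gives 4>3]
(A,P,Z): not NE [P2→Q gives 9>2; P3→Y gives 9>0]
(A,Q,X): not NE [P1→B gives 7>5; P3→Z gives 8>7]
(A,Q,Y): not NE [P1→B gives 6>3; P2→P gives 7>5; P3→Z gives 8>2]
(A,Q,Z): not NE [P1→B gives 10>8]
(B,P,X): not NE [P2→Q gives 6>5; P3→Y gives 8>2]
(B,P,Y): not NE [P2→Q gives 9>6]
(B,P,Z): not NE [P1→A gives 7>5; P2→Q gives 8>3; P3→Y gives 8>1]
(B,Q,X): NE
(B,Q,Y): not NE [P3→X gives 7>2]
(B,Q,Z): not NE [P3→X gives 7>5]

PSNE = {(B,Q,X)}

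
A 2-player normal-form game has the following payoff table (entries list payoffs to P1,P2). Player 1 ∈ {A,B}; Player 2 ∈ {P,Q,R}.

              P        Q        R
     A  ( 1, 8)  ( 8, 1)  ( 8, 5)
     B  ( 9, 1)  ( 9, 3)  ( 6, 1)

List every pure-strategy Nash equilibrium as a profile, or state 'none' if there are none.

Nash profiles: (B,Q)

(A,P): not NE [P1→B gives 9>1]
(A,Q): not NE [P1→B gives 9>8; P2→P gives 8>1]
(A,R): not NE [P2→P gives 8>5]
(B,P): not NE [P2→Q gives 3>1]
(B,Q): NE
(B,R): not NE [P1→A gives 8>6; P2→Q gives 3>1]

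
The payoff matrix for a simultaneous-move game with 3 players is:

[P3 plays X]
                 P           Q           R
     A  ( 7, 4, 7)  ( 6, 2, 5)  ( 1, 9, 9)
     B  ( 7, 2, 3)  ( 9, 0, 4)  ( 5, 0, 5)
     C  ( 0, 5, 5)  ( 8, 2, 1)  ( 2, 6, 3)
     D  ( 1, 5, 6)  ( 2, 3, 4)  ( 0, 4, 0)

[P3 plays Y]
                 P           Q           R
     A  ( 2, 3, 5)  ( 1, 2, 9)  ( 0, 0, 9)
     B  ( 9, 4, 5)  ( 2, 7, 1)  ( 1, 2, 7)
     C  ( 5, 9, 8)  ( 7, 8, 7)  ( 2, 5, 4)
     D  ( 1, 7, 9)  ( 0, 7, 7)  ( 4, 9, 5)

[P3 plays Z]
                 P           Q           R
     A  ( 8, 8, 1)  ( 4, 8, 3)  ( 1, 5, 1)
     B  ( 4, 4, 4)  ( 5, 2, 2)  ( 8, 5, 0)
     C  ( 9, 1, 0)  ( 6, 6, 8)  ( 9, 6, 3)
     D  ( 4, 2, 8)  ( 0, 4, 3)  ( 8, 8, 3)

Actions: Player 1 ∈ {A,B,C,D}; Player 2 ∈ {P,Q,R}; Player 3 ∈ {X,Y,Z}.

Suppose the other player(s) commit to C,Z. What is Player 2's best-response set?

BR_2 = {Q,R}

u_2(P vs C,Z) = 1
u_2(Q vs C,Z) = 6
u_2(R vs C,Z) = 6
max payoff 6 at {Q,R}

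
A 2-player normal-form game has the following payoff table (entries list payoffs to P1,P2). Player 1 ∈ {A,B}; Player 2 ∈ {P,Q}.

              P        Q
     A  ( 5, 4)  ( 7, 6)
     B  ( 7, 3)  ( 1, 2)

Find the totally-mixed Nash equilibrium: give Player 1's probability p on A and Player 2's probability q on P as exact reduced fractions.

P1 indiff ⇒ q·5+(1-q)·7 = q·7+(1-q)·1 ⇒ q(-2) = (1-q)(-6) ⇒ q = 3/4
P2 indiff ⇒ p·4+(1-p)·3 = p·6+(1-p)·2 ⇒ p(-2) = (1-p)(-1) ⇒ p = 1/3

P1 mixes 1/3 on A; P2 mixes 3/4 on P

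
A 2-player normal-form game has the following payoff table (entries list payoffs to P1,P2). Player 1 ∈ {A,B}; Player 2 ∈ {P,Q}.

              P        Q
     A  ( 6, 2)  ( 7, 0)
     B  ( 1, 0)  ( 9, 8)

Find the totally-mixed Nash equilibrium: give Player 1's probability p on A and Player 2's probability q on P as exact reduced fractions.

P1 mixes 4/5 on A; P2 mixes 2/7 on P

P1 indiff ⇒ q·6+(1-q)·7 = q·1+(1-q)·9 ⇒ q(5) = (1-q)(2) ⇒ q = 2/7
P2 indiff ⇒ p·2+(1-p)·0 = p·0+(1-p)·8 ⇒ p(2) = (1-p)(8) ⇒ p = 4/5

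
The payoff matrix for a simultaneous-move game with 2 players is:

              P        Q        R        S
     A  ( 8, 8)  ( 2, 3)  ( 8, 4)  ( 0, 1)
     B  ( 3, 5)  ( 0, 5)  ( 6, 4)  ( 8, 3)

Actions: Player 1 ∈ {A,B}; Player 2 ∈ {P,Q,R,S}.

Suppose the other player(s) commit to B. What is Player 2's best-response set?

argmax u_2 = {P,Q}

u_2(P vs B) = 5
u_2(Q vs B) = 5
u_2(R vs B) = 4
u_2(S vs B) = 3
max payoff 5 at {P,Q}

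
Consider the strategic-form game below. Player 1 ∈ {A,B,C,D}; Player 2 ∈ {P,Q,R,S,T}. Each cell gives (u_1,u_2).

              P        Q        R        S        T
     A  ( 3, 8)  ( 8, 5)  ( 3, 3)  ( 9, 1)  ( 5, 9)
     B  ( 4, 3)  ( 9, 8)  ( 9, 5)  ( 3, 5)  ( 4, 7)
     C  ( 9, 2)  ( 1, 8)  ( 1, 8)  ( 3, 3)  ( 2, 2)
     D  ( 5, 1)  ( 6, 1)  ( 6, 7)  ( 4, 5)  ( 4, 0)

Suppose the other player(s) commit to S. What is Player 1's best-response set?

u_1(A vs S) = 9
u_1(B vs S) = 3
u_1(C vs S) = 3
u_1(D vs S) = 4
max payoff 9 at {A}

P1 best: {A}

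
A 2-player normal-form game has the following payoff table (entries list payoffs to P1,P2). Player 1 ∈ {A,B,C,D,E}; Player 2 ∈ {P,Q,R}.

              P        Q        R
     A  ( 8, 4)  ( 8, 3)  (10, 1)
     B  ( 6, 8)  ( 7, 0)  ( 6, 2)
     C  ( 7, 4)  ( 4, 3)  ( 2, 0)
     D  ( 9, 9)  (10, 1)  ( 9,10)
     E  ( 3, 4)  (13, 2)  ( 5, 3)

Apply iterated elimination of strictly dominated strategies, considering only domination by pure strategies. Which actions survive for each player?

Survivors P1:{A,D} P2:{P,R}

P1 drop B (A beats it: P:8>6 Q:8>7 R:10>6)
P1 drop C (A beats it: P:8>7 Q:8>4 R:10>2)
P2 drop Q (P beats it: A:4>3 D:9>1 E:4>2)
P1 drop E (A beats it: P:8>3 R:10>5)
P1→{A,D} P2→{P,R}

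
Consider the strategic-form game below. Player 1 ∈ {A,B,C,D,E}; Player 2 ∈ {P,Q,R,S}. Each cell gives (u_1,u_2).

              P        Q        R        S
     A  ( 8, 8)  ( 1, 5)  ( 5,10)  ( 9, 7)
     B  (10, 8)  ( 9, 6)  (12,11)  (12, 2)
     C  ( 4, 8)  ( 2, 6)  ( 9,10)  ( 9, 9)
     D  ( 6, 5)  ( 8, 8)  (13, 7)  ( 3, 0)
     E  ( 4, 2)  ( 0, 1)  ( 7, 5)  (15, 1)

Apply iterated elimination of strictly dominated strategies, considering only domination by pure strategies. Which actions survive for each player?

P1 drop A (B beats it: P:10>8 Q:9>1 R:12>5 S:12>9)
P1 drop C (B beats it: P:10>4 Q:9>2 R:12>9 S:12>9)
P2 drop P (R beats it: B:11>8 D:7>5 E:5>2)
P2 drop S (R beats it: B:11>2 D:7>0 E:5>1)
P1 drop E (B beats it: Q:9>0 R:12>7)
P1→{B,D} P2→{Q,R}

Remaining: P1:{B,D} P2:{Q,R}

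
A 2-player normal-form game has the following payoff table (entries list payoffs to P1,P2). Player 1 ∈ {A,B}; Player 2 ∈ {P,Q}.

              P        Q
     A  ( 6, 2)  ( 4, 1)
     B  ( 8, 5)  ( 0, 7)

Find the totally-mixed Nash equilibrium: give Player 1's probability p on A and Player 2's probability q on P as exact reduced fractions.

P1 indiff ⇒ q·6+(1-q)·4 = q·8+(1-q)·0 ⇒ q(-2) = (1-q)(-4) ⇒ q = 2/3
P2 indiff ⇒ p·2+(1-p)·5 = p·1+(1-p)·7 ⇒ p(1) = (1-p)(2) ⇒ p = 2/3

p=2/3, q=2/3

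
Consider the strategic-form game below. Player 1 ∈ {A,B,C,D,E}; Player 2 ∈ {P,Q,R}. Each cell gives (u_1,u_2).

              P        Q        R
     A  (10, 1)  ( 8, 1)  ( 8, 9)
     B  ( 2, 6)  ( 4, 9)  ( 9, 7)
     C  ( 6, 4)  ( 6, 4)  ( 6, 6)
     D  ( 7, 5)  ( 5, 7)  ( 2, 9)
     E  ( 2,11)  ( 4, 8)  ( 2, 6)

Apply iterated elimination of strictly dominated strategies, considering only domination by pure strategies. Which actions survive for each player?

P1 drop C (A beats it: P:10>6 Q:8>6 R:8>6)
P1 drop D (A beats it: P:10>7 Q:8>5 R:8>2)
P1 drop E (A beats it: P:10>2 Q:8>4 R:8>2)
P2 drop P (R beats it: A:9>1 B:7>6)
P1→{A,B} P2→{Q,R}

IESDS → P1:{A,B} P2:{Q,R}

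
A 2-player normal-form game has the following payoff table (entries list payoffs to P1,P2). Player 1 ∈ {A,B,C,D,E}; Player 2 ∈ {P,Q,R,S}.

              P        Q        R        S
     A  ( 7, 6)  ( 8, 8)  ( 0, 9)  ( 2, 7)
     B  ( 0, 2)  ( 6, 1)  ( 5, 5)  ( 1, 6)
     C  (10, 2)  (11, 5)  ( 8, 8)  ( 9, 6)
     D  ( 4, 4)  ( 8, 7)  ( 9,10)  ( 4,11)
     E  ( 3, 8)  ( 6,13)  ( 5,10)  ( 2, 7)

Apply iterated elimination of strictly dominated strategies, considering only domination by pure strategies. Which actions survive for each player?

IESDS → P1:{C,D} P2:{R,S}

P1 drop A (C beats it: P:10>7 Q:11>8 R:8>0 S:9>2)
P1 drop B (C beats it: P:10>0 Q:11>6 R:8>5 S:9>1)
P1 drop E (C beats it: P:10>3 Q:11>6 R:8>5 S:9>2)
P2 drop P (Q beats it: C:5>2 D:7>4)
P2 drop Q (R beats it: C:8>5 D:10>7)
P1→{C,D} P2→{R,S}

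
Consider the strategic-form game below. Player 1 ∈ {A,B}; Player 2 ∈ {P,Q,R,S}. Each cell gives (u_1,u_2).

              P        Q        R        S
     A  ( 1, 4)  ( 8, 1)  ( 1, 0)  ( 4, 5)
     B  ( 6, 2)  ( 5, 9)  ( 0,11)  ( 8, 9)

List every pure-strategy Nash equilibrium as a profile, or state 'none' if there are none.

No pure NE.

(A,P): not NE [P1→B gives 6>1; P2→S gives 5>4]
(A,Q): not NE [P2→S gives 5>1]
(A,R): not NE [P2→S gives 5>0]
(A,S): not NE [P1→B gives 8>4]
(B,P): not NE [P2→R gives 11>2]
(B,Q): not NE [P1→A gives 8>5; P2→R gives 11>9]
(B,R): not NE [P1→A gives 1>0]
(B,S): not NE [P2→R gives 11>9]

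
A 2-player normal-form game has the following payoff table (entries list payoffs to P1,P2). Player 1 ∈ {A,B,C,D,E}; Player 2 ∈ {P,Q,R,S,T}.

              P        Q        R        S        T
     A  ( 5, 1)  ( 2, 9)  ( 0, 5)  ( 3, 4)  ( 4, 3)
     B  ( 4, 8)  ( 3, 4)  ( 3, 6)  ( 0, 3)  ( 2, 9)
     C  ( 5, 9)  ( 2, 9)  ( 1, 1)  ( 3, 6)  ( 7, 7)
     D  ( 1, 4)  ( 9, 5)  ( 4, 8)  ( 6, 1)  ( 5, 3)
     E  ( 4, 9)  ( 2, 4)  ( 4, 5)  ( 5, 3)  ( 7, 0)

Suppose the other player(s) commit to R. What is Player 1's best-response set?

argmax u_1 = {D,E}

u_1(A vs R) = 0
u_1(B vs R) = 3
u_1(C vs R) = 1
u_1(D vs R) = 4
u_1(E vs R) = 4
max payoff 4 at {D,E}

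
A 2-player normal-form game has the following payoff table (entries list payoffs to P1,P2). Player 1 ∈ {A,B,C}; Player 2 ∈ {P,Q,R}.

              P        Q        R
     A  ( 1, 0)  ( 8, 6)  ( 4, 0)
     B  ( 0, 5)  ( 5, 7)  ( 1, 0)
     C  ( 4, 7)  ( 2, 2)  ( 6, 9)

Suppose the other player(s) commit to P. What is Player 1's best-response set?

BR_1 = {C}

u_1(A vs P) = 1
u_1(B vs P) = 0
u_1(C vs P) = 4
max payoff 4 at {C}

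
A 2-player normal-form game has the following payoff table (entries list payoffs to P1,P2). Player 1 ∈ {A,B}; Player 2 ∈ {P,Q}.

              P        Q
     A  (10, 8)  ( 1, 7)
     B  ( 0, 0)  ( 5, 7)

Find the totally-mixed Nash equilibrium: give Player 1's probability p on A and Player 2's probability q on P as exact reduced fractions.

P1 indiff ⇒ q·10+(1-q)·1 = q·0+(1-q)·5 ⇒ q(10) = (1-q)(4) ⇒ q = 2/7
P2 indiff ⇒ p·8+(1-p)·0 = p·7+(1-p)·7 ⇒ p(1) = (1-p)(7) ⇒ p = 7/8

p=7/8, q=2/7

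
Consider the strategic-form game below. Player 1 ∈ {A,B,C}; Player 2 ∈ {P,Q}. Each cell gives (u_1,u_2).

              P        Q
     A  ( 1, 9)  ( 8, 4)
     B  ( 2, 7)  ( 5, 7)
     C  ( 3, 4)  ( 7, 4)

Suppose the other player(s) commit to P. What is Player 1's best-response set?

u_1(A vs P) = 1
u_1(B vs P) = 2
u_1(C vs P) = 3
max payoff 3 at {C}

BR_1 = {C}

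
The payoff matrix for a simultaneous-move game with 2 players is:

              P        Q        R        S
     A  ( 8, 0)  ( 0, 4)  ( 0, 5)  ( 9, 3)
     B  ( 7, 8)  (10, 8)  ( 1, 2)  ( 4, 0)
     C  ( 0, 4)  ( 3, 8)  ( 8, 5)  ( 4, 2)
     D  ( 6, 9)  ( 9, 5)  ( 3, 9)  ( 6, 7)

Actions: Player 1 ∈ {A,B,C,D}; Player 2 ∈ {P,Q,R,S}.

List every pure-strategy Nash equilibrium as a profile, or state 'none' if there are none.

Nash profiles: (B,Q)

(A,P): not NE [P2→R gives 5>0]
(A,Q): not NE [P1→B gives 10>0; P2→R gives 5>4]
(A,R): not NE [P1→C gives 8>0]
(A,S): not NE [P2→R gives 5>3]
(B,P): not NE [P1→A gives 8>7]
(B,Q): NE
(B,R): not NE [P1→C gives 8>1; P2→Q gives 8>2]
(B,S): not NE [P1→A gives 9>4; P2→Q gives 8>0]
(C,P): not NE [P1→A gives 8>0; P2→Q gives 8>4]
(C,Q): not NE [P1→B gives 10>3]
(C,R): not NE [P2→Q gives 8>5]
(C,S): not NE [P1→A gives 9>4; P2→Q gives 8>2]
(D,P): not NE [P1→A gives 8>6]
(D,Q): not NE [P1→B gives 10>9; P2→R gives 9>5]
(D,R): not NE [P1→C gives 8>3]
(D,S): not NE [P1→A gives 9>6; P2→R gives 9>7]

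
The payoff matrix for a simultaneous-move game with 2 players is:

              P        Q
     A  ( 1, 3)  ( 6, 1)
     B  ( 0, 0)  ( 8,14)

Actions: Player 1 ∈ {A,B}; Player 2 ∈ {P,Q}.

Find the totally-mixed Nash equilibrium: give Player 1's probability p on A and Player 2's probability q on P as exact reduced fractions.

P1 mixes 7/8 on A; P2 mixes 2/3 on P

P1 indiff ⇒ q·1+(1-q)·6 = q·0+(1-q)·8 ⇒ q(1) = (1-q)(2) ⇒ q = 2/3
P2 indiff ⇒ p·3+(1-p)·0 = p·1+(1-p)·14 ⇒ p(2) = (1-p)(14) ⇒ p = 7/8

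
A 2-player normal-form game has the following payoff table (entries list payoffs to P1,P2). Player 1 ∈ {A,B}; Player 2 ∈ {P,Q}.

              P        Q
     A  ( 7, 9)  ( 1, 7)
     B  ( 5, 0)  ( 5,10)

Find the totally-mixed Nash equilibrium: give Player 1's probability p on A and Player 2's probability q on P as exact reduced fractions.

P1 indiff ⇒ q·7+(1-q)·1 = q·5+(1-q)·5 ⇒ q(2) = (1-q)(4) ⇒ q = 2/3
P2 indiff ⇒ p·9+(1-p)·0 = p·7+(1-p)·10 ⇒ p(2) = (1-p)(10) ⇒ p = 5/6

P1 mixes 5/6 on A; P2 mixes 2/3 on P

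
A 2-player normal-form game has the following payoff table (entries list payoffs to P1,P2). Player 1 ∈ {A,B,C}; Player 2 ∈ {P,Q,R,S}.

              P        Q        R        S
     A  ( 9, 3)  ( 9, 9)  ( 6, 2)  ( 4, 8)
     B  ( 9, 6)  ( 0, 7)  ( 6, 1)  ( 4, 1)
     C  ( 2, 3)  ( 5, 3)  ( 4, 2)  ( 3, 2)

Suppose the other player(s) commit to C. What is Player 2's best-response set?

u_2(P vs C) = 3
u_2(Q vs C) = 3
u_2(R vs C) = 2
u_2(S vs C) = 2
max payoff 3 at {P,Q}

P2 best: {P,Q}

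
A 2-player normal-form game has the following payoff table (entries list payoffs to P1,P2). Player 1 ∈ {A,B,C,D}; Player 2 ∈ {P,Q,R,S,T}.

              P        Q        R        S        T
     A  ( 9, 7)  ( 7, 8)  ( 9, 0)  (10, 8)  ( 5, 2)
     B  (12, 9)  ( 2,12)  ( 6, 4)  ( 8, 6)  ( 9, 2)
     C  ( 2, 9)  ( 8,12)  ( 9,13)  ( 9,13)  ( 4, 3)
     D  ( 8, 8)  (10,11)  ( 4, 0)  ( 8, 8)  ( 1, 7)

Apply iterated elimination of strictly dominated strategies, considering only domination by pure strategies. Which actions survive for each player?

P2 drop P (Q beats it: A:8>7 B:12>9 C:12>9 D:11>8)
P2 drop T (Q beats it: A:8>2 B:12>2 C:12>3 D:11>7)
P1 drop B (A beats it: Q:7>2 R:9>6 S:10>8)
P1→{A,C,D} P2→{Q,R,S}

IESDS → P1:{A,C,D} P2:{Q,R,S}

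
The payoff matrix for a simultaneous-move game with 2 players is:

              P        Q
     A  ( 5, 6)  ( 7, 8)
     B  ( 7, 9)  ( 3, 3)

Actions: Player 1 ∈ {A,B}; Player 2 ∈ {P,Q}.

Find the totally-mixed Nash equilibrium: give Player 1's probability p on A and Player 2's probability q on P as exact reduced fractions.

P1 mixes 3/4 on A; P2 mixes 2/3 on P

P1 indiff ⇒ q·5+(1-q)·7 = q·7+(1-q)·3 ⇒ q(-2) = (1-q)(-4) ⇒ q = 2/3
P2 indiff ⇒ p·6+(1-p)·9 = p·8+(1-p)·3 ⇒ p(-2) = (1-p)(-6) ⇒ p = 3/4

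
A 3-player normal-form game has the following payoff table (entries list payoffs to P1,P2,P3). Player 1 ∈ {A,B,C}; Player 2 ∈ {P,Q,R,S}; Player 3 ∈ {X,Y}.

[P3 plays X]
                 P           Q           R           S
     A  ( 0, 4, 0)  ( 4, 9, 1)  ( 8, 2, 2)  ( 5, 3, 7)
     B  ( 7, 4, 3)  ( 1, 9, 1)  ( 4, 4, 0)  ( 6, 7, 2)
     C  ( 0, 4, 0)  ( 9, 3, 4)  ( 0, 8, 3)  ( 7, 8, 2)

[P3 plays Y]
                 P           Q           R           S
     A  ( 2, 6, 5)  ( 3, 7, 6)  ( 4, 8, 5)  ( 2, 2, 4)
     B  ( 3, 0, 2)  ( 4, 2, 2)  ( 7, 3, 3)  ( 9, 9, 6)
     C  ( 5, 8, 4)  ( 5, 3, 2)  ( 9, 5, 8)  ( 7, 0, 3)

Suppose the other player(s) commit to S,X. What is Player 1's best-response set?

P1 best: {C}

u_1(A vs S,X) = 5
u_1(B vs S,X) = 6
u_1(C vs S,X) = 7
max payoff 7 at {C}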